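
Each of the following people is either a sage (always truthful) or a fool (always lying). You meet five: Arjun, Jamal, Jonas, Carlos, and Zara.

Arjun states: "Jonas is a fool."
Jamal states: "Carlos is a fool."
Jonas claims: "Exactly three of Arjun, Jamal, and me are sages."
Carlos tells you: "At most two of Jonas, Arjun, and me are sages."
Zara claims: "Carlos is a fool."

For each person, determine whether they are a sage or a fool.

Consider Arjun. Suppose Arjun is a fool.
Then no assignment of the remaining roles makes every statement match its speaker's type — contradiction.
So Arjun is a sage.
Consider Jamal. Suppose Jamal is a sage.
Then no assignment of the remaining roles makes every statement match its speaker's type — contradiction.
So Jamal is a fool.
With that fixed, Jonas's statement is false, so Jonas is a fool.
With that fixed, Carlos's statement is true, so Carlos is a sage.
With that fixed, Zara's statement is false, so Zara is a fool.

Arjun: sage, Jamal: fool, Jonas: fool, Carlos: sage, Zara: fool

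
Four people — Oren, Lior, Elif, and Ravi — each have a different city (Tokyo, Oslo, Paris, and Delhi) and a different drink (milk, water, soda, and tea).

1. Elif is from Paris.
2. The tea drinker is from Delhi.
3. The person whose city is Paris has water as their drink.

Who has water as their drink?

With clues 1–3, Lior, Oren, and Ravi are impossible for the one with drink water.
That leaves Elif.

Elif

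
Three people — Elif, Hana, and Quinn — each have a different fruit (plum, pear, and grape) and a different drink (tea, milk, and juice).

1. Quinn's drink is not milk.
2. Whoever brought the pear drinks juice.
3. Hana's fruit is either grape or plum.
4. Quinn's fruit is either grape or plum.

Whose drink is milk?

Clue 1 rules out Quinn for the one with drink milk.
With clues 1–4, Elif is impossible for the one with drink milk.
That leaves Hana.

Hana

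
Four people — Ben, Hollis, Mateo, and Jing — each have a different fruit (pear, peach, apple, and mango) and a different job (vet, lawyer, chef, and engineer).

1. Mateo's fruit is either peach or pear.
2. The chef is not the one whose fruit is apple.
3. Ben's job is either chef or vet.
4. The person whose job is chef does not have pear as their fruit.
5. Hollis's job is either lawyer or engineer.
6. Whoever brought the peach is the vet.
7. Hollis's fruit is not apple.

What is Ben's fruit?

mango

With clues 1–6, apple and pear are impossible for Ben's fruit.
With clues 1–7, peach is impossible for Ben's fruit.
That leaves mango.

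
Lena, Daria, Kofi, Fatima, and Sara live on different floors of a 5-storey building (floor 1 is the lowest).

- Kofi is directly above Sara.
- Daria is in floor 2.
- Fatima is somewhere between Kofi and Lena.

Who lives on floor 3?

Fatima

With clues 1–2, Daria and Kofi are ruled out for floor 3.
With clues 1–3, Lena and Sara are ruled out for floor 3.
So floor 3 is Fatima.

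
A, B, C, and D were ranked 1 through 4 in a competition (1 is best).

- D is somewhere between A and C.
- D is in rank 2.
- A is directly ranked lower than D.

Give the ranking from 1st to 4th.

C, D, A, B

From clue 1: D is in {2,3}.
From clues 1–2: D → rank 2.
From clues 1–3: C → rank 1, A → rank 3, B → rank 4.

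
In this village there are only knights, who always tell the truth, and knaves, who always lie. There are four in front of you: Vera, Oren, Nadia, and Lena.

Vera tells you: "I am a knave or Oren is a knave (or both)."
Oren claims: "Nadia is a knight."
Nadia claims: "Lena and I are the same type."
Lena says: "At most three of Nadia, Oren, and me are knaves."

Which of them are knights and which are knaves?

Regardless of anyone's role, Lena's statement is true, so Lena is a knight.
Consider Vera. Suppose Vera is a knave.
Then Vera's own statement would have to be false, but it can't be — contradiction.
So Vera is a knight.
Consider Oren. Suppose Oren is a knight.
Then Vera's statement comes out false, contradicting Vera being a knight.
So Oren is a knave.
Consider Nadia. Suppose Nadia is a knight.
Then Oren's statement comes out true, contradicting Oren being a knave.
So Nadia is a knave.

Vera: knight, Oren: knave, Nadia: knave, Lena: knight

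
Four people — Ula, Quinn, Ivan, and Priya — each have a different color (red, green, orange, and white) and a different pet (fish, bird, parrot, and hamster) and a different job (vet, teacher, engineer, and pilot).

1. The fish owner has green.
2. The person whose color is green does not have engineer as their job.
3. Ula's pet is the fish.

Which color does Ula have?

With clues 1–3, orange, red, and white are impossible for Ula's color.
That leaves green.

green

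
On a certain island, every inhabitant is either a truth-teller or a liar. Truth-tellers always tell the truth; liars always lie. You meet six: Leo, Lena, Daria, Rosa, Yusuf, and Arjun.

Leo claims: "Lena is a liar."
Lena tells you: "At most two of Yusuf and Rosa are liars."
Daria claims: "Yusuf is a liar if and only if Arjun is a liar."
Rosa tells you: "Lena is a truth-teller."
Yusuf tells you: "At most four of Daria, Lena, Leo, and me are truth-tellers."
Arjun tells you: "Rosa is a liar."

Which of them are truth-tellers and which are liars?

Regardless of anyone's role, Lena's statement is true, so Lena is a truth-teller.
With that fixed, Rosa's statement is true, so Rosa is a truth-teller.
With that fixed, Yusuf's statement is true, so Yusuf is a truth-teller.
With that fixed, Arjun's statement is false, so Arjun is a liar.
With that fixed, Leo's statement is false, so Leo is a liar.
With that fixed, Daria's statement is false, so Daria is a liar.

Leo: liar, Lena: truth-teller, Daria: liar, Rosa: truth-teller, Yusuf: truth-teller, Arjun: liar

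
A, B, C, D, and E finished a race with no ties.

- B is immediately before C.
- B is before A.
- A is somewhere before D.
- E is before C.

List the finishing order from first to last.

E, B, C, A, D

From clue 1: B is in {1,2,3,4}.
From clues 1–2: A is in {3,4,5}.
From clues 1–3: A is in {3,4}.
From clues 1–4: E → place 1, B → place 2, C → place 3, A → place 4, D → place 5.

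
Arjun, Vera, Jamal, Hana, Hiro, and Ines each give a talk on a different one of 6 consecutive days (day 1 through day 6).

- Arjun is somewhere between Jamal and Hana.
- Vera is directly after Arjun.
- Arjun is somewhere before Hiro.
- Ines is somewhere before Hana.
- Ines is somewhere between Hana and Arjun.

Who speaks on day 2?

With clues 1–2, Vera is ruled out for day 2.
With clues 1–3, Hiro is ruled out for day 2.
With clues 1–5, Hana, Ines, and Jamal are ruled out for day 2.
So day 2 is Arjun.

Arjun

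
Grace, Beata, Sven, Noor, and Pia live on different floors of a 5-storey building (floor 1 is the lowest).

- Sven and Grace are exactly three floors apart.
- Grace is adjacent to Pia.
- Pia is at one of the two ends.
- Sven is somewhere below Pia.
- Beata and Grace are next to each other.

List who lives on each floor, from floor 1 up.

From clue 1: Grace is in {1,2,4,5}.
From clues 1–3: Grace is in {2,4}.
From clues 1–4: Sven → floor 1, Grace → floor 4, Pia → floor 5.
From clues 1–5: Noor → floor 2, Beata → floor 3.

Sven, Noor, Beata, Grace, Pia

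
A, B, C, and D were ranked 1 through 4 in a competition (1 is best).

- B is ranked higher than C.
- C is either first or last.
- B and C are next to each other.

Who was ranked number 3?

With clues 1–2, C is ruled out for rank 3.
With clues 1–3, A and D are ruled out for rank 3.
So rank 3 is B.

B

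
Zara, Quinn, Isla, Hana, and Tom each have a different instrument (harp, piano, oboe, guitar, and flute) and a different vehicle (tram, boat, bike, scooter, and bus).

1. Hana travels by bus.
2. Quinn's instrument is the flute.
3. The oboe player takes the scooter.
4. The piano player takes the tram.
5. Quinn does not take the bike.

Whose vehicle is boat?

Quinn

Clue 1 rules out Hana for the one with vehicle boat.
With clues 1–5, Isla, Tom, and Zara are impossible for the one with vehicle boat.
That leaves Quinn.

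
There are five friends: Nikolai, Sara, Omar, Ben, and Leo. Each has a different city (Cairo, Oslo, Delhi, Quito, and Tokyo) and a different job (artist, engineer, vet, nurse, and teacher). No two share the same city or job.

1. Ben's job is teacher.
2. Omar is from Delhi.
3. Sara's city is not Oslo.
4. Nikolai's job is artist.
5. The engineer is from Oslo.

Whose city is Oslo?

Leo

With clues 1–2, Omar is impossible for the one with city Oslo.
With clues 1–3, Sara is impossible for the one with city Oslo.
With clues 1–5, Ben and Nikolai are impossible for the one with city Oslo.
That leaves Leo.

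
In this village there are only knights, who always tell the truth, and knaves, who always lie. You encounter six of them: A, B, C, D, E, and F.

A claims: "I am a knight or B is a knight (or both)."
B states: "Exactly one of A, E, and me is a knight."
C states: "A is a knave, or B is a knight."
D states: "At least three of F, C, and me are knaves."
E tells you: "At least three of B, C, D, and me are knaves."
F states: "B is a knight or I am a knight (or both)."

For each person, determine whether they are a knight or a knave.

Consider A. Suppose A is a knave.
Then no assignment of the remaining roles makes every statement match its speaker's type — contradiction.
So A is a knight.
Consider B. Suppose B is a knight.
Then B's own statement would have to be true, but it can't be — contradiction.
So B is a knave.
With that fixed, C's statement is false, so C is a knave.
Consider D. Suppose D is a knight.
Then D's own statement would have to be true, but it can't be — contradiction.
So D is a knave.
With that fixed, E's statement is true, so E is a knight.
Consider F. Suppose F is a knave.
Then D's statement comes out true, contradicting D being a knave.
So F is a knight.

A: knight, B: knave, C: knave, D: knave, E: knight, F: knight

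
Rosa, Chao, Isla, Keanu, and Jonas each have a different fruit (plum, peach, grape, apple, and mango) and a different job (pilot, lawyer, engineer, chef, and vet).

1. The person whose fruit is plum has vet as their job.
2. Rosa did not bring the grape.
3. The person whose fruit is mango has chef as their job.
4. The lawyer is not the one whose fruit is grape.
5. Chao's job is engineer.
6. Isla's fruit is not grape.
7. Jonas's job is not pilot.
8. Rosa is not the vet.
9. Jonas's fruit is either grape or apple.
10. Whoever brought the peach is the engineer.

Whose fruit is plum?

With clues 1–5, Chao is impossible for the one with fruit plum.
With clues 1–8, Rosa is impossible for the one with fruit plum.
With clues 1–9, Jonas is impossible for the one with fruit plum.
With clues 1–10, Keanu is impossible for the one with fruit plum.
That leaves Isla.

Isla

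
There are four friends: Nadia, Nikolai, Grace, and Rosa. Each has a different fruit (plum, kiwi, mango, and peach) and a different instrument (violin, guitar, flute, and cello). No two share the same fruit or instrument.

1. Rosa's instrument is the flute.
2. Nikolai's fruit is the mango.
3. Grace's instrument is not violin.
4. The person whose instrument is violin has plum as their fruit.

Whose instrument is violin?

Clue 1 rules out Rosa for the one with instrument violin.
With clues 1–3, Grace is impossible for the one with instrument violin.
With clues 1–4, Nikolai is impossible for the one with instrument violin.
That leaves Nadia.

Nadia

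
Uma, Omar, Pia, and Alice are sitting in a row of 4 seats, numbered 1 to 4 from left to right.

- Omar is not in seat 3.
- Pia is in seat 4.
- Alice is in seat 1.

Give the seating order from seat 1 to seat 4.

Alice, Omar, Uma, Pia

From clue 1: Omar is in {1,2,4}.
From clues 1–2: Pia → seat 4.
From clues 1–3: Alice → seat 1, Omar → seat 2, Uma → seat 3.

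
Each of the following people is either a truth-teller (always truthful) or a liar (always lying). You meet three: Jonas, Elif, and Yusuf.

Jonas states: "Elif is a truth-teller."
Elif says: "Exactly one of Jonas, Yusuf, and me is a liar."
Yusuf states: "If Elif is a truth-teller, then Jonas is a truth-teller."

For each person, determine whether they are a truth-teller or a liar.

Consider Jonas. Suppose Jonas is a truth-teller.
Then no assignment of the remaining roles makes every statement match its speaker's type — contradiction.
So Jonas is a liar.
Consider Elif. Suppose Elif is a truth-teller.
Then Jonas's statement comes out true, contradicting Jonas being a liar.
So Elif is a liar.
With that fixed, Yusuf's statement is true, so Yusuf is a truth-teller.

Jonas: liar, Elif: liar, Yusuf: truth-teller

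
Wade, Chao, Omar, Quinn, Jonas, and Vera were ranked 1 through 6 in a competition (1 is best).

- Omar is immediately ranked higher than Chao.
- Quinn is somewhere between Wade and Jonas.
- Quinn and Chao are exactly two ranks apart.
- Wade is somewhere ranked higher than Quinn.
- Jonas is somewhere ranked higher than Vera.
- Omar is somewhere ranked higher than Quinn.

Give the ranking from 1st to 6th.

From clue 1: Chao is in {2,3,4,5,6}.
From clues 1–2: Quinn is in {2,3,4,5}.
From clues 1–3: Chao is in {2,3,4,5}.
From clues 1–4: Jonas is in {5,6}.
From clues 1–5: Jonas → rank 5, Vera → rank 6.
From clues 1–6: Omar → rank 1, Chao → rank 2, Wade → rank 3, Quinn → rank 4.

Omar, Chao, Wade, Quinn, Jonas, Vera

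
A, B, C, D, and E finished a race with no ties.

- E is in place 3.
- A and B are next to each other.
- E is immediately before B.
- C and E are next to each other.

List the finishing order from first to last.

D, C, E, B, A

From clue 1: E → place 3.
From clues 1–2: A is in {1,2,4,5}.
From clues 1–3: B → place 4, A → place 5.
From clues 1–4: D → place 1, C → place 2.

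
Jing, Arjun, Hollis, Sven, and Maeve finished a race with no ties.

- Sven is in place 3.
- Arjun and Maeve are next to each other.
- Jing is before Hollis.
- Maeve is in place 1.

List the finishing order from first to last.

Maeve, Arjun, Sven, Jing, Hollis

From clue 1: Sven → place 3.
From clues 1–2: Jing is in {1,2,4,5}.
From clues 1–3: Jing is in {1,4}.
From clues 1–4: Maeve → place 1, Arjun → place 2, Jing → place 4, Hollis → place 5.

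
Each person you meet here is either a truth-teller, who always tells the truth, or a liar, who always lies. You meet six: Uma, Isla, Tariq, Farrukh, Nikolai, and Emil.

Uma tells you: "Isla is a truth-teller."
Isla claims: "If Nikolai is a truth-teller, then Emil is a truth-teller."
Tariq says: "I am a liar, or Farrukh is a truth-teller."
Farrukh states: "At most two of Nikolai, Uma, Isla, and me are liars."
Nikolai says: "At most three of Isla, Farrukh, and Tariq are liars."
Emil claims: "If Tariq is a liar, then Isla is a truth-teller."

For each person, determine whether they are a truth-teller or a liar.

Uma: truth-teller, Isla: truth-teller, Tariq: truth-teller, Farrukh: truth-teller, Nikolai: truth-teller, Emil: truth-teller

Regardless of anyone's role, Nikolai's statement is true, so Nikolai is a truth-teller.
Consider Uma. Suppose Uma is a liar.
Then no assignment of the remaining roles makes every statement match its speaker's type — contradiction.
So Uma is a truth-teller.
With that fixed, Farrukh's statement is true, so Farrukh is a truth-teller.
With that fixed, Tariq's statement is true, so Tariq is a truth-teller.
With that fixed, Emil's statement is true, so Emil is a truth-teller.
With that fixed, Isla's statement is true, so Isla is a truth-teller.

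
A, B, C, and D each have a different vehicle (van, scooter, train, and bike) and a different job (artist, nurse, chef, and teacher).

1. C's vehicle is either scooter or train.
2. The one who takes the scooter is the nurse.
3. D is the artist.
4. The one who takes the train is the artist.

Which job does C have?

nurse

With clues 1–3, artist is impossible for C's job.
With clues 1–4, chef and teacher are impossible for C's job.
That leaves nurse.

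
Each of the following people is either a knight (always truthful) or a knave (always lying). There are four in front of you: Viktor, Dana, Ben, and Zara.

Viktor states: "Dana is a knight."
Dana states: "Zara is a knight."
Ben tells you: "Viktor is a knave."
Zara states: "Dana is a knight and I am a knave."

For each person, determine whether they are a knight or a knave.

Viktor: knave, Dana: knave, Ben: knight, Zara: knave

Consider Viktor. Suppose Viktor is a knight.
Then no assignment of the remaining roles makes every statement match its speaker's type — contradiction.
So Viktor is a knave.
With that fixed, Ben's statement is true, so Ben is a knight.
Consider Dana. Suppose Dana is a knight.
Then Viktor's statement comes out true, contradicting Viktor being a knave.
So Dana is a knave.
With that fixed, Zara's statement is false, so Zara is a knave.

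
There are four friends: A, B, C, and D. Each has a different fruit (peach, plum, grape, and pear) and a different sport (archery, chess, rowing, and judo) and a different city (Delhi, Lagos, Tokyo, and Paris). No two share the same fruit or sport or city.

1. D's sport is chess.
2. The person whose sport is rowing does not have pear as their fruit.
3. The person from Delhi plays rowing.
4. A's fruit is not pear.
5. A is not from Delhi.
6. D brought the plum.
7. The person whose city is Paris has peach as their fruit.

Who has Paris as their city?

A

With clues 1–7, B, C, and D are impossible for the one with city Paris.
That leaves A.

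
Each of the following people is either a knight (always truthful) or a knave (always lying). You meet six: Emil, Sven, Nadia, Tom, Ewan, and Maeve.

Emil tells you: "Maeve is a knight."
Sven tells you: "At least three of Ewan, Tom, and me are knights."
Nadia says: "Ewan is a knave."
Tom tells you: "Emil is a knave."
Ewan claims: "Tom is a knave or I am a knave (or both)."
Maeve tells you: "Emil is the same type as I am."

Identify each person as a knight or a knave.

Emil: knight, Sven: knave, Nadia: knave, Tom: knave, Ewan: knight, Maeve: knight

Consider Emil. Suppose Emil is a knave.
Then whichever role Maeve has, Maeve's statement has the wrong truth value — contradiction.
So Emil is a knight.
With that fixed, Tom's statement is false, so Tom is a knave.
With that fixed, Ewan's statement is true, so Ewan is a knight.
With that fixed, Sven's statement is false, so Sven is a knave.
With that fixed, Nadia's statement is false, so Nadia is a knave.
Consider Maeve. Suppose Maeve is a knave.
Then Emil's statement comes out false, contradicting Emil being a knight.
So Maeve is a knight.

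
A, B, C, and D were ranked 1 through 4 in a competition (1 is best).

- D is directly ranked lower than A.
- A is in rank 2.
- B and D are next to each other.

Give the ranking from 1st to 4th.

C, A, D, B

From clue 1: A is in {1,2,3}.
From clues 1–2: A → rank 2, D → rank 3.
From clues 1–3: C → rank 1, B → rank 4.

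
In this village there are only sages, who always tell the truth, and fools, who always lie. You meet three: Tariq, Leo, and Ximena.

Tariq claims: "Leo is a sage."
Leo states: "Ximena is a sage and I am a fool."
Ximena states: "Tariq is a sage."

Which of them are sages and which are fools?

Consider Tariq. Suppose Tariq is a sage.
Then no assignment of the remaining roles makes every statement match its speaker's type — contradiction.
So Tariq is a fool.
With that fixed, Ximena's statement is false, so Ximena is a fool.
With that fixed, Leo's statement is false, so Leo is a fool.

Tariq: fool, Leo: fool, Ximena: fool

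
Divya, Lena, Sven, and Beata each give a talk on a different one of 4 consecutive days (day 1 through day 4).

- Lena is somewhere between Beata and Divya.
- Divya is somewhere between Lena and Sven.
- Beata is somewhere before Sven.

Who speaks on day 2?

With clues 1–2, Beata and Sven are ruled out for day 2.
With clues 1–3, Divya is ruled out for day 2.
So day 2 is Lena.

Lena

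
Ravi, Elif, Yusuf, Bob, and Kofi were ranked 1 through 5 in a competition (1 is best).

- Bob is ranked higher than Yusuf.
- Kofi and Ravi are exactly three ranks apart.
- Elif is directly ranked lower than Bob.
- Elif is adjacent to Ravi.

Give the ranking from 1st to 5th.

Kofi, Bob, Elif, Ravi, Yusuf

From clue 1: Yusuf is in {2,3,4,5}.
From clues 1–2: Yusuf is in {3,4,5}.
From clues 1–3: Bob → rank 2, Elif → rank 3, Yusuf → rank 5.
From clues 1–4: Kofi → rank 1, Ravi → rank 4.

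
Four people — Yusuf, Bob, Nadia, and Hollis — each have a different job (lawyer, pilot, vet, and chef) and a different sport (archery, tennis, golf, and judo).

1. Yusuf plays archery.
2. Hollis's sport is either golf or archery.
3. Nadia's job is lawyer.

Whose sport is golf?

Clue 1 rules out Yusuf for the one with sport golf.
With clues 1–2, Bob and Nadia are impossible for the one with sport golf.
That leaves Hollis.

Hollis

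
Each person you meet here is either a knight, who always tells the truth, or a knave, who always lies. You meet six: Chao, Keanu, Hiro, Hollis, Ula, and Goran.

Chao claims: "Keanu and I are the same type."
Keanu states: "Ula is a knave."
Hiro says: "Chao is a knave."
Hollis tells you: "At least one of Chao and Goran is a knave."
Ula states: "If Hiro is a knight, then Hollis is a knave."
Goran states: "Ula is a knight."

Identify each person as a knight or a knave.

Chao: knave, Keanu: knight, Hiro: knight, Hollis: knight, Ula: knave, Goran: knave

Consider Chao. Suppose Chao is a knight.
Then no assignment of the remaining roles makes every statement match its speaker's type — contradiction.
So Chao is a knave.
With that fixed, Hiro's statement is true, so Hiro is a knight.
With that fixed, Hollis's statement is true, so Hollis is a knight.
With that fixed, Ula's statement is false, so Ula is a knave.
With that fixed, Goran's statement is false, so Goran is a knave.
With that fixed, Keanu's statement is true, so Keanu is a knight.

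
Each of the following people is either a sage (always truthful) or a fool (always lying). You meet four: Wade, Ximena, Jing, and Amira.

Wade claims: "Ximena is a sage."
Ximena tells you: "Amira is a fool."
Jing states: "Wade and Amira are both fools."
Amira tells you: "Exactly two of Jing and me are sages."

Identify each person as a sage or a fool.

Wade: sage, Ximena: sage, Jing: fool, Amira: fool

Consider Wade. Suppose Wade is a fool.
Then no assignment of the remaining roles makes every statement match its speaker's type — contradiction.
So Wade is a sage.
With that fixed, Jing's statement is false, so Jing is a fool.
With that fixed, Amira's statement is false, so Amira is a fool.
With that fixed, Ximena's statement is true, so Ximena is a sage.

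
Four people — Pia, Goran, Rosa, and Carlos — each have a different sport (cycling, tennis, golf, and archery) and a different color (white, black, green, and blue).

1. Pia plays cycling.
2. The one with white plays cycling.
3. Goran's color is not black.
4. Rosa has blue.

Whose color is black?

With clues 1–2, Pia is impossible for the one with color black.
With clues 1–3, Goran is impossible for the one with color black.
With clues 1–4, Rosa is impossible for the one with color black.
That leaves Carlos.

Carlos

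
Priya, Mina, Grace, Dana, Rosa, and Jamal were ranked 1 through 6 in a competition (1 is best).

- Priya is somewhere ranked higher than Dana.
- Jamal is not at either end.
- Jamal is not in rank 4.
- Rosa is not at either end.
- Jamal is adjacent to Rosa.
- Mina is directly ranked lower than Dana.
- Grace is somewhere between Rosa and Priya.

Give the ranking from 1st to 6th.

Priya, Grace, Jamal, Rosa, Dana, Mina

From clue 1: Priya is in {1,2,3,4,5}.
From clues 1–2: Jamal is in {2,3,4,5}.
From clues 1–3: Jamal is in {2,3,5}.
From clues 1–5: Rosa is in {2,3,4}.
From clues 1–6: Priya is in {1,2,4}.
From clues 1–7: Priya → rank 1, Grace → rank 2, Jamal → rank 3, Rosa → rank 4, Dana → rank 5, Mina → rank 6.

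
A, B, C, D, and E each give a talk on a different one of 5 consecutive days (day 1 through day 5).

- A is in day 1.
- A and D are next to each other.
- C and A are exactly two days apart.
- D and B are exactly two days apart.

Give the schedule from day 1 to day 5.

A, D, C, B, E

From clue 1: A → day 1.
From clues 1–2: D → day 2.
From clues 1–3: C → day 3.
From clues 1–4: B → day 4, E → day 5.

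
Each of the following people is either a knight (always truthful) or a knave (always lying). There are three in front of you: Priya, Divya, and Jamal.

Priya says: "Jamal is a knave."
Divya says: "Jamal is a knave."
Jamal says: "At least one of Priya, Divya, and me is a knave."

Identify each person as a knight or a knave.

Consider Priya. Suppose Priya is a knight.
Then no assignment of the remaining roles makes every statement match its speaker's type — contradiction.
So Priya is a knave.
With that fixed, Jamal's statement is true, so Jamal is a knight.
With that fixed, Divya's statement is false, so Divya is a knave.

Priya: knave, Divya: knave, Jamal: knight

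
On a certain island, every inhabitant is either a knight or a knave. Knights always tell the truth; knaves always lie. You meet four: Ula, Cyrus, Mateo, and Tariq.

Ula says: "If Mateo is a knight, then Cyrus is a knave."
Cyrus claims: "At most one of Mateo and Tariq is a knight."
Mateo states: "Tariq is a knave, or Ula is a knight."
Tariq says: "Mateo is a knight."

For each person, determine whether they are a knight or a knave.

Ula: knight, Cyrus: knave, Mateo: knight, Tariq: knight

Consider Ula. Suppose Ula is a knave.
Then no assignment of the remaining roles makes every statement match its speaker's type — contradiction.
So Ula is a knight.
With that fixed, Mateo's statement is true, so Mateo is a knight.
With that fixed, Tariq's statement is true, so Tariq is a knight.
With that fixed, Cyrus's statement is false, so Cyrus is a knave.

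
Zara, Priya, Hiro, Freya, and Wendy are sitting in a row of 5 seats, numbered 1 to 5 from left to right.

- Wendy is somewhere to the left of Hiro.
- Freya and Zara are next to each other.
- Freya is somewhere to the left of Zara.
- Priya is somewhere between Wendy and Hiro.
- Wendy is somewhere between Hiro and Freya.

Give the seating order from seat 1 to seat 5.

From clue 1: Hiro is in {2,3,4,5}.
From clues 1–3: Zara is in {2,3,4,5}.
From clues 1–4: Priya is in {2,4}.
From clues 1–5: Freya → seat 1, Zara → seat 2, Wendy → seat 3, Priya → seat 4, Hiro → seat 5.

Freya, Zara, Wendy, Priya, Hiro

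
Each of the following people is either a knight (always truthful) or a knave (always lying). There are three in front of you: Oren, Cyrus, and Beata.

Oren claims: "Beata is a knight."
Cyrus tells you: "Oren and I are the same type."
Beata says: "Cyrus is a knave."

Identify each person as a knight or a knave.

Oren: knight, Cyrus: knave, Beata: knight

Consider Oren. Suppose Oren is a knave.
Then whichever role Cyrus has, Cyrus's statement has the wrong truth value — contradiction.
So Oren is a knight.
Consider Cyrus. Suppose Cyrus is a knight.
Then no assignment of the remaining roles makes every statement match its speaker's type — contradiction.
So Cyrus is a knave.
With that fixed, Beata's statement is true, so Beata is a knight.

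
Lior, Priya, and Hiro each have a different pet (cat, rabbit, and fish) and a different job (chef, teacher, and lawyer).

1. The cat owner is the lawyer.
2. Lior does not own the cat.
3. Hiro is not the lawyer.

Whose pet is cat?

Priya

With clues 1–2, Lior is impossible for the one with pet cat.
With clues 1–3, Hiro is impossible for the one with pet cat.
That leaves Priya.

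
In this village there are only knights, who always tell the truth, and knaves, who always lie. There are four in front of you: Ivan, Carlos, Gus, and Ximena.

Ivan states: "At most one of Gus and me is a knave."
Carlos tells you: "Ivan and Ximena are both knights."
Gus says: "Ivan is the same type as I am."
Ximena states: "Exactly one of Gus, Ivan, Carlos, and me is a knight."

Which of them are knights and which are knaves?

Ivan: knight, Carlos: knave, Gus: knight, Ximena: knave

Consider Ivan. Suppose Ivan is a knave.
Then whichever role Gus has, Gus's statement has the wrong truth value — contradiction.
So Ivan is a knight.
Consider Carlos. Suppose Carlos is a knight.
Then no assignment of the remaining roles makes every statement match its speaker's type — contradiction.
So Carlos is a knave.
Consider Gus. Suppose Gus is a knave.
Then whichever role Ximena has, Ximena's statement has the wrong truth value — contradiction.
So Gus is a knight.
With that fixed, Ximena's statement is false, so Ximena is a knave.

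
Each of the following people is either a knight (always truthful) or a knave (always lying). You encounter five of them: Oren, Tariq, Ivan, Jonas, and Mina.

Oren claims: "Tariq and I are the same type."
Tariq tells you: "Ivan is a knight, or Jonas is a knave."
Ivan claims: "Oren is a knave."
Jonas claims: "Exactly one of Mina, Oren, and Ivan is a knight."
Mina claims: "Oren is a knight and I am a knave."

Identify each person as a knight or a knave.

Consider Oren. Suppose Oren is a knight.
Then whichever role Mina has, Mina's statement has the wrong truth value — contradiction.
So Oren is a knave.
With that fixed, Ivan's statement is true, so Ivan is a knight.
With that fixed, Mina's statement is false, so Mina is a knave.
With that fixed, Tariq's statement is true, so Tariq is a knight.
With that fixed, Jonas's statement is true, so Jonas is a knight.

Oren: knave, Tariq: knight, Ivan: knight, Jonas: knight, Mina: knave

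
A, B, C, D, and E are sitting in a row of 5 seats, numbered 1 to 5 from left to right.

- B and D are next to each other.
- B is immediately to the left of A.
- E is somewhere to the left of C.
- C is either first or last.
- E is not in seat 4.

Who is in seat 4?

A

With clues 1–2, D is ruled out for seat 4.
With clues 1–3, C is ruled out for seat 4.
With clues 1–4, B is ruled out for seat 4.
With clues 1–5, E is ruled out for seat 4.
So seat 4 is A.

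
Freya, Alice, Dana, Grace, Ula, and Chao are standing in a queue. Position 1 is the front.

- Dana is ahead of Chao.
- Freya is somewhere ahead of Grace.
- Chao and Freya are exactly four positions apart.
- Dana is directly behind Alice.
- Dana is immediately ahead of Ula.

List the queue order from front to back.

Freya, Alice, Dana, Ula, Chao, Grace

From clue 1: Dana is in {1,2,3,4,5}.
From clues 1–2: Freya is in {1,2,3,4,5}.
From clues 1–3: Freya is in {1,2}.
From clues 1–5: Freya → position 1, Alice → position 2, Dana → position 3, Ula → position 4, Chao → position 5, Grace → position 6.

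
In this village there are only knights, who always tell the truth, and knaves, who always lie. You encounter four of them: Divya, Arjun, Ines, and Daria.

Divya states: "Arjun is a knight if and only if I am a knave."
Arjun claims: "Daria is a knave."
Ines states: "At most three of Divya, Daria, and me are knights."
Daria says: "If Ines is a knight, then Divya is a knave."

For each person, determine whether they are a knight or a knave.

Regardless of anyone's role, Ines's statement is true, so Ines is a knight.
Consider Divya. Suppose Divya is a knight.
Then no assignment of the remaining roles makes every statement match its speaker's type — contradiction.
So Divya is a knave.
With that fixed, Daria's statement is true, so Daria is a knight.
With that fixed, Arjun's statement is false, so Arjun is a knave.

Divya: knave, Arjun: knave, Ines: knight, Daria: knight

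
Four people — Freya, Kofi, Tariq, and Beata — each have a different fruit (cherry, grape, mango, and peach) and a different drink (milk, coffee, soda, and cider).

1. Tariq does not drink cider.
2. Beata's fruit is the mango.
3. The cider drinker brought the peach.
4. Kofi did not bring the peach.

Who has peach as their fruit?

With clues 1–2, Beata is impossible for the one with fruit peach.
With clues 1–3, Tariq is impossible for the one with fruit peach.
With clues 1–4, Kofi is impossible for the one with fruit peach.
That leaves Freya.

Freya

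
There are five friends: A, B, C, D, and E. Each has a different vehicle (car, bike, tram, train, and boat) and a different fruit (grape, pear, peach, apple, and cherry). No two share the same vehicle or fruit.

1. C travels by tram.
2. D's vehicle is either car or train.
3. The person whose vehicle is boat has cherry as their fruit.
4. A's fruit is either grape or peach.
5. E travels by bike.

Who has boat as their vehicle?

B

Clue 1 rules out C for the one with vehicle boat.
With clues 1–2, D is impossible for the one with vehicle boat.
With clues 1–4, A is impossible for the one with vehicle boat.
With clues 1–5, E is impossible for the one with vehicle boat.
That leaves B.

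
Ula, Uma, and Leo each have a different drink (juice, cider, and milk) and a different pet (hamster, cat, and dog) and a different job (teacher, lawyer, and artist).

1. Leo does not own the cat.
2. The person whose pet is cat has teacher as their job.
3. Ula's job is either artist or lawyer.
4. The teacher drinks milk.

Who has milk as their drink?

Uma

With clues 1–4, Leo and Ula are impossible for the one with drink milk.
That leaves Uma.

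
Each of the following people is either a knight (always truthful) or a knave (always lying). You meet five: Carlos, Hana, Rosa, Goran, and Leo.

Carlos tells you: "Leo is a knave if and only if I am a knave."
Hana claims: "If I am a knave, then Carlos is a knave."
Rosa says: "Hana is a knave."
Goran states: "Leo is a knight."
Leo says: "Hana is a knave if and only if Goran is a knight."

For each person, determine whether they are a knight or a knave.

Consider Carlos. Suppose Carlos is a knave.
Then no assignment of the remaining roles makes every statement match its speaker's type — contradiction.
So Carlos is a knight.
Consider Hana. Suppose Hana is a knight.
Then no assignment of the remaining roles makes every statement match its speaker's type — contradiction.
So Hana is a knave.
With that fixed, Rosa's statement is true, so Rosa is a knight.
Consider Goran. Suppose Goran is a knave.
Then no assignment of the remaining roles makes every statement match its speaker's type — contradiction.
So Goran is a knight.
With that fixed, Leo's statement is true, so Leo is a knight.

Carlos: knight, Hana: knave, Rosa: knight, Goran: knight, Leo: knight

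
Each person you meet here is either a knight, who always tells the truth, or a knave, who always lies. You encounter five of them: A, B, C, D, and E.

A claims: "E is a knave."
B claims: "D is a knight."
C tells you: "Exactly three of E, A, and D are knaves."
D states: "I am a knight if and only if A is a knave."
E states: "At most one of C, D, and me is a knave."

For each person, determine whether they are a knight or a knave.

Consider A. Suppose A is a knight.
Then whichever role D has, D's statement has the wrong truth value — contradiction.
So A is a knave.
Consider B. Suppose B is a knave.
Then no assignment of the remaining roles makes every statement match its speaker's type — contradiction.
So B is a knight.
Consider C. Suppose C is a knight.
Then no assignment of the remaining roles makes every statement match its speaker's type — contradiction.
So C is a knave.
Consider D. Suppose D is a knave.
Then B's statement comes out false, contradicting B being a knight.
So D is a knight.
Consider E. Suppose E is a knave.
Then A's statement comes out true, contradicting A being a knave.
So E is a knight.

A: knave, B: knight, C: knave, D: knight, E: knight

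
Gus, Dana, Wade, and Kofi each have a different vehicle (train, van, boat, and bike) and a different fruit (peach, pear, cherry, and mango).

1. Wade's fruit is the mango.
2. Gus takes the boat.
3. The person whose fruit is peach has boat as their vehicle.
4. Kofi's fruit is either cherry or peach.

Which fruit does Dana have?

pear

Clue 1 rules out mango for Dana's fruit.
With clues 1–3, peach is impossible for Dana's fruit.
With clues 1–4, cherry is impossible for Dana's fruit.
That leaves pear.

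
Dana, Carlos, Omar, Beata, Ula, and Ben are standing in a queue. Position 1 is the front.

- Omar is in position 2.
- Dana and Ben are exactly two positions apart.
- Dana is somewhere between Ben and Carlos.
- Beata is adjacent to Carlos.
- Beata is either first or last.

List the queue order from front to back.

From clue 1: Omar → position 2.
From clues 1–2: Dana is in {1,3,4,5,6}.
From clues 1–3: Dana is in {3,4,5}.
From clues 1–4: Ben → position 1, Dana → position 3.
From clues 1–5: Ula → position 4, Carlos → position 5, Beata → position 6.

Ben, Omar, Dana, Ula, Carlos, Beata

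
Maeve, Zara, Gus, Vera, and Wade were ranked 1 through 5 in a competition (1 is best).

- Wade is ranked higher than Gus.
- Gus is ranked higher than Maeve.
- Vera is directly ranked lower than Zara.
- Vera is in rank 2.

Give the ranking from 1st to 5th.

From clue 1: Gus is in {2,3,4,5}.
From clues 1–2: Maeve is in {3,4,5}.
From clues 1–3: Maeve is in {3,5}.
From clues 1–4: Zara → rank 1, Vera → rank 2, Wade → rank 3, Gus → rank 4, Maeve → rank 5.

Zara, Vera, Wade, Gus, Maeve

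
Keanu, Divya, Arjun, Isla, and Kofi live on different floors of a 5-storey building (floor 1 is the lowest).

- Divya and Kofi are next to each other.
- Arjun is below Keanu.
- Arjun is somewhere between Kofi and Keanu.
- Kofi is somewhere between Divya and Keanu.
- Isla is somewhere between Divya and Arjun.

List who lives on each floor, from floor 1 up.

From clues 1–2: Keanu is in {2,3,4,5}.
From clues 1–3: Keanu is in {4,5}.
From clues 1–5: Divya → floor 1, Kofi → floor 2, Isla → floor 3, Arjun → floor 4, Keanu → floor 5.

Divya, Kofi, Isla, Arjun, Keanu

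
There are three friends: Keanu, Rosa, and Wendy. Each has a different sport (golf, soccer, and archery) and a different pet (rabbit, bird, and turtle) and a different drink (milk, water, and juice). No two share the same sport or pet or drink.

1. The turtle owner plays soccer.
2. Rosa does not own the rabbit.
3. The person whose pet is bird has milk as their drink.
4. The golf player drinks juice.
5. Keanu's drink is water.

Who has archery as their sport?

With clues 1–5, Keanu and Wendy are impossible for the one with sport archery.
That leaves Rosa.

Rosa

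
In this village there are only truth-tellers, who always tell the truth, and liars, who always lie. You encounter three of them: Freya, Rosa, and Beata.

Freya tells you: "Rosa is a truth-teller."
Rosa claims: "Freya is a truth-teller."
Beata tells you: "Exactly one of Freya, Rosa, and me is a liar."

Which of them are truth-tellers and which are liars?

Freya: liar, Rosa: liar, Beata: liar

Consider Freya. Suppose Freya is a truth-teller.
Then no assignment of the remaining roles makes every statement match its speaker's type — contradiction.
So Freya is a liar.
With that fixed, Rosa's statement is false, so Rosa is a liar.
With that fixed, Beata's statement is false, so Beata is a liar.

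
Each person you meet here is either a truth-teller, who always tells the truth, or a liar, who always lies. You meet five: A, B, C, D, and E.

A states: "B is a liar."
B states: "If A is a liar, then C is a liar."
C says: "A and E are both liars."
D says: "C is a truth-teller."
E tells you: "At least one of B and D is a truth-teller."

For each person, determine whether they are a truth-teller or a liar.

A: liar, B: truth-teller, C: liar, D: liar, E: truth-teller

Consider A. Suppose A is a truth-teller.
Then no assignment of the remaining roles makes every statement match its speaker's type — contradiction.
So A is a liar.
Consider B. Suppose B is a liar.
Then A's statement comes out true, contradicting A being a liar.
So B is a truth-teller.
With that fixed, E's statement is true, so E is a truth-teller.
With that fixed, C's statement is false, so C is a liar.
With that fixed, D's statement is false, so D is a liar.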